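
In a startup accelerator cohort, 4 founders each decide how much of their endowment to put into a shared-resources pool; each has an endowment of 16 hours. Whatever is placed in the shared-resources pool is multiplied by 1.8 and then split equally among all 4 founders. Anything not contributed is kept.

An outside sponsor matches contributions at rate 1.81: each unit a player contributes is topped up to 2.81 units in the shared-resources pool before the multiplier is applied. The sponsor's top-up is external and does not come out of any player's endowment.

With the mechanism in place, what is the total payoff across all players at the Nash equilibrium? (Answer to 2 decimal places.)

With the mechanism, a contributed unit returns 1.8 × 2.81 / 4 = 1.2645 per unit of net cost to the contributor — now above 1 — so contributing fully is weakly dominant for every player.
At the Nash equilibrium everyone contributes 16. Group total payoff = 1.8 × 2.81 × 64 = 323.71.

323.71 hours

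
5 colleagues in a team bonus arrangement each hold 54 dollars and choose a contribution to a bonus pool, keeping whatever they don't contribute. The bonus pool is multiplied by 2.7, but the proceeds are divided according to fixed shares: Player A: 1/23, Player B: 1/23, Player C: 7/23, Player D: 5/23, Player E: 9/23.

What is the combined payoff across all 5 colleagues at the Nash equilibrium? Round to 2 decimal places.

361.80 dollars

A player with share s gets back 2.7·s per unit contributed, so full contribution is dominant for anyone with s > 1/2.7 = 0.3704 and zero contribution is dominant for anyone below.
Only Player E (9/23) clears that bar, contributing 54; the remaining 4 contribute 0. Total contributed: 54.
The bonus pool pays out 2.7 × 54 = 145.80 in total (split across the unequal shares, but the aggregate is all that matters for the group sum).
The 4 free-riders keep 54 each, adding 216. Group total = 216 + 145.80 = 361.80.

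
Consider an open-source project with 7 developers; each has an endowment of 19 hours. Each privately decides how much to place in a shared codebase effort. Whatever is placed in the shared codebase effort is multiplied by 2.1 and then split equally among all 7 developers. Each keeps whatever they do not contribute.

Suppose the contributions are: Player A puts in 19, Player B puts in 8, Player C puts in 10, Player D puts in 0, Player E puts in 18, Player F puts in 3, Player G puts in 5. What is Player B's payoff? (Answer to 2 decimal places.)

29.90 hours

Total contributed: 19 + 8 + 10 + 0 + 18 + 3 + 5 = 63.
Each receives 2.1 × 63 / 7 = 18.90 from the shared codebase effort.
Player B keeps 19 − 8 = 11, so Player B's payoff is 11 + 18.90 = 29.90.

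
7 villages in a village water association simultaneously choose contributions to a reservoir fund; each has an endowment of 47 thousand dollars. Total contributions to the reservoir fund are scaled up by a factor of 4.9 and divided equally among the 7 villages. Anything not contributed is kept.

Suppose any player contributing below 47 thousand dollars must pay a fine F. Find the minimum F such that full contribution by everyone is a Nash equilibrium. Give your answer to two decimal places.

Given the others contribute fully, the best deviation is to contribute 0 (any partial contribution still incurs the fine and gives up units whose private return 0.7000 is below 1).
Deviating from 47 to 0 saves 47 thousand dollars but forfeits the deviator's share of the drop in the reservoir fund: 4.9/7 × 47 = 32.90.
So the deviation gain is 47 − 32.90 = 14.10, and the fine must be at least 14.10 thousand dollars to wipe it out.

14.10 thousand dollars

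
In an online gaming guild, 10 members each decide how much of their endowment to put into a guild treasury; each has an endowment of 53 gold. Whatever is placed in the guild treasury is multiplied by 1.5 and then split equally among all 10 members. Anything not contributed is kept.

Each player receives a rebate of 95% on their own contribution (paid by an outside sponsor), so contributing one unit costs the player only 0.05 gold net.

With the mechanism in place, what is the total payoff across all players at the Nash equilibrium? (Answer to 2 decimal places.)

1298.50 gold

With the mechanism, a contributed unit returns (1.5/10) / 0.05 = 3.0000 per unit of net cost to the contributor — now above 1 — so contributing fully is weakly dominant for every player.
At the Nash equilibrium everyone contributes 53. Group total payoff = 10 × (53 × 0.95 + 1.5 × 53) = 1298.50.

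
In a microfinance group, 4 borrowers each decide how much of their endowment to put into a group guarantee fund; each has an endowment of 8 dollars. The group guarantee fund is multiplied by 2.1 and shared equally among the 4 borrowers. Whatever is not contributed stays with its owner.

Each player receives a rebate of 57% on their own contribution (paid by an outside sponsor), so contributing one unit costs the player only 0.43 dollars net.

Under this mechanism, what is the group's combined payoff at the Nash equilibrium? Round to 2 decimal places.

85.44 dollars

Under the mechanism each unit contributed yields (2.1/4) / 0.43 = 1.2209 back to its contributor per unit of net cost, which exceeds 1, making full contribution the dominant choice for everyone.
So the Nash equilibrium is full contribution by all 4; the group earns 4 × (8 × 0.57 + 2.1 × 8) = 85.44.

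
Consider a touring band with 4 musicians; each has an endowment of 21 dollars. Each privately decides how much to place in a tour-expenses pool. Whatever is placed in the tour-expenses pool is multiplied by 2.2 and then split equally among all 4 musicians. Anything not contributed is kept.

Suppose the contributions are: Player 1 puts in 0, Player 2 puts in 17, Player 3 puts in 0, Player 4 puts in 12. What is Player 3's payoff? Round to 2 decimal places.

36.95 dollars

Total contributed: 0 + 17 + 0 + 12 = 29.
Each receives 2.2 × 29 / 4 = 15.95 from the tour-expenses pool.
Player 3 keeps 21 − 0 = 21, so Player 3's payoff is 21 + 15.95 = 36.95.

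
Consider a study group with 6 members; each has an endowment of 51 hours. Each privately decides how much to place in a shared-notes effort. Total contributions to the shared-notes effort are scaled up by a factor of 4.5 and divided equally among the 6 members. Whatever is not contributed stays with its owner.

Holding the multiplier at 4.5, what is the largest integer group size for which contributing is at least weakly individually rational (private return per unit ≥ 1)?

Private return per unit is 4.5/(group size), which is ≥ 1 whenever the group size is ≤ 4.5.
The largest such integer is 4.

4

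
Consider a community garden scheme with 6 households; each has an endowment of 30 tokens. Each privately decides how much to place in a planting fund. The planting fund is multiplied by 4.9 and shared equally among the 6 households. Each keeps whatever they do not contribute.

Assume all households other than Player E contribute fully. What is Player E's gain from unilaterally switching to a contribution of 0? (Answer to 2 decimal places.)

5.50 tokens

Switching from a contribution of 30 to 0 lets Player E keep an extra 30 tokens, but lowers the planting fund by 30, which costs Player E their own share of that drop: 4.9/6 × 30 = 24.50.
Net gain = 30 − 24.50 = 5.50. The private return per contributed unit (0.8167) is below 1, so free-riding is indeed the best response regardless of what the others do.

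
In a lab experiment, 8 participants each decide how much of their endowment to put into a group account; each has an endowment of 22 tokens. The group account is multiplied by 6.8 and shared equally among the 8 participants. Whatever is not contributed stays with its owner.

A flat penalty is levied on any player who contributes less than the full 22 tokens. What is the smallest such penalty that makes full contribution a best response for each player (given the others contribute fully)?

3.30 tokens

Given the others contribute fully, the best deviation is to contribute 0 (any partial contribution still incurs the fine and gives up units whose private return 0.8500 is below 1).
Deviating from 22 to 0 saves 22 tokens but forfeits the deviator's share of the drop in the group account: 6.8/8 × 22 = 18.70.
So the deviation gain is 22 − 18.70 = 3.30, and the fine must be at least 3.30 tokens to wipe it out.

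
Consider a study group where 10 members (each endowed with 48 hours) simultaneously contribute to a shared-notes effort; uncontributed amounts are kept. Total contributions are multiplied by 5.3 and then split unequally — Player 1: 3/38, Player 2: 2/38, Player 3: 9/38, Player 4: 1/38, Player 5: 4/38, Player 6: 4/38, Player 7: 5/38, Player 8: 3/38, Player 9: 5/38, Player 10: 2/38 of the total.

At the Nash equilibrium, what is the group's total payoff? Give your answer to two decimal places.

686.40 hours

Player j's private return per contributed unit is 5.3 × (j's share). Contributing is weakly dominant for j when that share is at least 1/5.3 = 0.1887, and contributing 0 is dominant otherwise.
The only share above 0.1887 is Player 3's 9/38, contributing 48; the remaining 9 contribute 0. Total contributed: 48.
The shared-notes effort pays out 5.3 × 48 = 254.40 in total (split across the unequal shares, but the aggregate is all that matters for the group sum).
The 9 free-riders keep 48 each, adding 432. Group total = 432 + 254.40 = 686.40.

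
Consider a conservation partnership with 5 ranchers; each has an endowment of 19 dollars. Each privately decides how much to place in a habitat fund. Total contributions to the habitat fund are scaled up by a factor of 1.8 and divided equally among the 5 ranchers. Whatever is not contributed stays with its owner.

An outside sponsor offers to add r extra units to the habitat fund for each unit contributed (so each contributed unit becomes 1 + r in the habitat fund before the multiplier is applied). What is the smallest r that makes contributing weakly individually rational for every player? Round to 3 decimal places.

1.778

With matching at rate r, one contributed unit becomes (1 + r) in the habitat fund and returns 1.8 × (1 + r) / 5 to the contributor.
Setting this equal to 1: 1 + r = 5/1.8 = 2.7778.
So the minimum matching rate is r = 2.7778 − 1 = 1.778.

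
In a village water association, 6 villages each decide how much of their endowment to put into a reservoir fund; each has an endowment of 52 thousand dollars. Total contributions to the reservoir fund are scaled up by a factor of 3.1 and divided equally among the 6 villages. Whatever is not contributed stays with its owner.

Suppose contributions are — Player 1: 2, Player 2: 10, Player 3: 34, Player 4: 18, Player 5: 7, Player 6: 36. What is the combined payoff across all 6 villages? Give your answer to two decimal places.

Total contributed: 2 + 10 + 34 + 18 + 7 + 36 = 107; total kept: 6 × 52 − 107 = 205.
The reservoir fund pays out 3.1 × 107 = 331.70 in aggregate.
Group total = 205 + 331.70 = 536.70.

536.70 thousand dollars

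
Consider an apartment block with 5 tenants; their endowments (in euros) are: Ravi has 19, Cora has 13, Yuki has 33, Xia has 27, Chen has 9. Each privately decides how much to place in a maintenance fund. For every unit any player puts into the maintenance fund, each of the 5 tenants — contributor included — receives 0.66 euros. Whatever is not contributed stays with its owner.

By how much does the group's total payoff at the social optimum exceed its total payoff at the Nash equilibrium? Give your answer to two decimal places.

232.30 euros

The private return per contributed unit is 0.66 < 1 for everyone, so the Nash equilibrium is zero contribution and the group total is Σ E_j = 19 + 13 + 33 + 27 + 9 = 101.
Each contributed unit returns 3.300 to the group, so the social optimum is full contribution by everyone: group total = 3.300 × 101 = 333.30.
Efficiency loss = (3.300 − 1) × 101 = 232.30.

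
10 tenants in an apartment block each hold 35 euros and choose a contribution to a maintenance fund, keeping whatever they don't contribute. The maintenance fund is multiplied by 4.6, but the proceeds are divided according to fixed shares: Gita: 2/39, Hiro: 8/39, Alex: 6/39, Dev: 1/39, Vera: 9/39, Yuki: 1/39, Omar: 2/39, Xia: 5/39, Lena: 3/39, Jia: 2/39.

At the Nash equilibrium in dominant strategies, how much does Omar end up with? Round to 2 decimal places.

Each unit j contributes comes back to j as 4.6 × (j's share), so j prefers to contribute only if that share exceeds 1/4.6 = 0.2174; otherwise keeping the unit dominates.
The only share above 0.2174 is Vera's 9/39, contributing 35; the remaining 9 contribute 0. Total contributed: 35.
Omar keeps 35 and receives 4.6 × 35 × 2/39 = 8.26 from the maintenance fund, for a payoff of 43.26.

43.26 euros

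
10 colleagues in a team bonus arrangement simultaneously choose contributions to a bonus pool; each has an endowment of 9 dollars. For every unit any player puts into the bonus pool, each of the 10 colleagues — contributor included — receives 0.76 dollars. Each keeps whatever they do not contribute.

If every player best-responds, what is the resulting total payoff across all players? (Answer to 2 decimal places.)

90.00 dollars

The private return per contributed unit is 0.76 < 1, so contributing 0 is dominant for every player. At the Nash equilibrium everyone keeps their 9, and the group total is 10 × 9 = 90.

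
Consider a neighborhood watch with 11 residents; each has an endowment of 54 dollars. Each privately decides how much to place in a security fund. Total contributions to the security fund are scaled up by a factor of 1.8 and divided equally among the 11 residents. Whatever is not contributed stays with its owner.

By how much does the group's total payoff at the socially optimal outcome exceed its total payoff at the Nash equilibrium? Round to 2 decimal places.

Each contributed unit returns 1.8/11 = 0.1636 to its contributor — below 1 — so contributing 0 is dominant for every player. At the Nash equilibrium everyone keeps their 54, and the group total is 11 × 54 = 594.
Each contributed unit returns 1.800 to the group as a whole (0.1636 to each of 11 players), which exceeds 1, so the social optimum is full contribution: group total = 1.800 × 594 = 1069.20.
Efficiency loss = 1069.20 − 594 = 475.20.

475.20 dollars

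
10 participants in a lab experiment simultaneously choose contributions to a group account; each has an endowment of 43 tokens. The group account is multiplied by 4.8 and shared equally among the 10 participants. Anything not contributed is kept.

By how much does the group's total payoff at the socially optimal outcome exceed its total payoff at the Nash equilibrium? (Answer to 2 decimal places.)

1634.00 tokens

Each contributed unit returns 4.8/10 = 0.4800 to its contributor — below 1 — so contributing 0 is dominant for every player. At the Nash equilibrium everyone keeps their 43, and the group total is 10 × 43 = 430.
Each contributed unit returns 4.800 to the group as a whole (0.4800 to each of 10 players), which exceeds 1, so the social optimum is full contribution: group total = 4.800 × 430 = 2064.00.
Efficiency loss = 2064.00 − 430 = 1634.00.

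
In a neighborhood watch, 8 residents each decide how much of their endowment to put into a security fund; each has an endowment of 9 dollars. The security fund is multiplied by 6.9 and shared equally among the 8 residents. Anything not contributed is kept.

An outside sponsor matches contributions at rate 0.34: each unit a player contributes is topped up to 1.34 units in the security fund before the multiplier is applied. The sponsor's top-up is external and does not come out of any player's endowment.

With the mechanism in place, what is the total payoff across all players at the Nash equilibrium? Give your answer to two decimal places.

665.71 dollars

With the mechanism, a contributed unit returns 6.9 × 1.34 / 8 = 1.1558 per unit of net cost to the contributor — now above 1 — so contributing fully is weakly dominant for every player.
So the Nash equilibrium is full contribution by all 8; the group earns 6.9 × 1.34 × 72 = 665.71.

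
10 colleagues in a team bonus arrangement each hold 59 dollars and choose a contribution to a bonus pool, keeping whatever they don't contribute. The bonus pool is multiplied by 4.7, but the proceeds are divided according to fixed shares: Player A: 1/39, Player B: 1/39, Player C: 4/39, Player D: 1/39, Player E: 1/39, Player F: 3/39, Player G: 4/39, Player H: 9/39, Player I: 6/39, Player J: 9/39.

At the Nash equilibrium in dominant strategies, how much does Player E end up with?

For player j, contributing a unit is worthwhile iff 4.7 × (j's share) ≥ 1, i.e. iff j's share is at least 0.2128.
Player H and Player J clear that bar, contributing 59 each; the remaining 8 contribute 0. Total contributed: 118.
Player E keeps 59 and receives 4.7 × 118 × 1/39 = 14.22 from the bonus pool, for a payoff of 73.22.

73.22 dollars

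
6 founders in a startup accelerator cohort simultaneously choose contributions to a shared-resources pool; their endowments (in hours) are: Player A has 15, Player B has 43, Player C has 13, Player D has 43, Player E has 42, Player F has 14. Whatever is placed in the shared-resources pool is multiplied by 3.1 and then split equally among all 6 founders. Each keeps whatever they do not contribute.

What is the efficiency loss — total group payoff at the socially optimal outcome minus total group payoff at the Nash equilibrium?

357.00 hours

The private return per contributed unit is 3.1/6 = 0.5167 < 1 for every player regardless of endowment, so the Nash equilibrium is zero contribution and the group total is Σ E_j = 15 + 43 + 13 + 43 + 42 + 14 = 170.
Each contributed unit returns 3.100 to the group, so the social optimum is full contribution by everyone: group total = 3.100 × 170 = 527.00.
Efficiency loss = (3.100 − 1) × 170 = 357.00.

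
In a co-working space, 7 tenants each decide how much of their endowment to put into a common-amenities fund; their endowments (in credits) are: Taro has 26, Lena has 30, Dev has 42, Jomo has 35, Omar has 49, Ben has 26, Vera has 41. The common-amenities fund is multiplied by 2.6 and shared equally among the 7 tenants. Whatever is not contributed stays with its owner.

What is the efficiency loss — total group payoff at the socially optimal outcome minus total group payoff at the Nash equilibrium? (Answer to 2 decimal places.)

The private return per contributed unit is 2.6/7 = 0.3714 < 1 for every player regardless of endowment, so the Nash equilibrium is zero contribution and the group total is Σ E_j = 26 + 30 + 42 + 35 + 49 + 26 + 41 = 249.
Each contributed unit returns 2.600 to the group, so the social optimum is full contribution by everyone: group total = 2.600 × 249 = 647.40.
Efficiency loss = (2.600 − 1) × 249 = 398.40.

398.40 credits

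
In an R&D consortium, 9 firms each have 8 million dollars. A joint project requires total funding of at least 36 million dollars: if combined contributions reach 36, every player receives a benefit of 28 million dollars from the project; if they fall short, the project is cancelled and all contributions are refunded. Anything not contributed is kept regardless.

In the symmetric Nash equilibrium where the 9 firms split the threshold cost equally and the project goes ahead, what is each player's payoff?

32 million dollars

Equal share of the threshold: 36/9 = 4.
At this profile no one gains by cutting their contribution: any cut drops the total below 36, the project is cancelled, contributions are refunded, and the deviator ends with 8, which is less than 8 − 4 + 28 = 32. Contributing more than 4 just wastes the excess. So contributing exactly 4 is a best response.
Each player's payoff: 8 − 4 + 28 = 32.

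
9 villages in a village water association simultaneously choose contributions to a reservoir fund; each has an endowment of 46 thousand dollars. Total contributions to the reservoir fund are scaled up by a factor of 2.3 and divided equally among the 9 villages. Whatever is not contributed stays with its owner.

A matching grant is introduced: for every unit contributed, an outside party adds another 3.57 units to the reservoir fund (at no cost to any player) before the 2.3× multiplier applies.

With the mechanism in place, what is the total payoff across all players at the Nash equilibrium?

Under the mechanism each unit contributed yields 2.3 × 4.57 / 9 = 1.1679 back to its contributor per unit of net cost, which exceeds 1, making full contribution the dominant choice for everyone.
So the Nash equilibrium is full contribution by all 9; the group earns 2.3 × 4.57 × 414 = 4351.55.

4351.55 thousand dollars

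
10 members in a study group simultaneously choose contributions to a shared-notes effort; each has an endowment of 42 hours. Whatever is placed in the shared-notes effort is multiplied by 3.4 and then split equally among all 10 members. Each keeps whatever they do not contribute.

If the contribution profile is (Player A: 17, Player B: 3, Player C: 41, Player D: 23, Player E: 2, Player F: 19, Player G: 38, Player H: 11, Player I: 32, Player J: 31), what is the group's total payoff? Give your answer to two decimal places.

Total contributed: 17 + 3 + 41 + 23 + 2 + 19 + 38 + 11 + 32 + 31 = 217; total kept: 10 × 42 − 217 = 203.
The shared-notes effort pays out 3.4 × 217 = 737.80 in aggregate.
Group total = 203 + 737.80 = 940.80.

940.80 hours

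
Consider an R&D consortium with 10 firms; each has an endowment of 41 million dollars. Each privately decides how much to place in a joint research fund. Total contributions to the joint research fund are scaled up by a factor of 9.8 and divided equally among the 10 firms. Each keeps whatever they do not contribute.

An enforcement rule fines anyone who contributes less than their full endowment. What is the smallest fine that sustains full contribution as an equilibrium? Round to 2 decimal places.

0.82 million dollars

Given the others contribute fully, the best deviation is to contribute 0 (any partial contribution still incurs the fine and gives up units whose private return 0.9800 is below 1).
Deviating from 41 to 0 saves 41 million dollars but forfeits the deviator's share of the drop in the joint research fund: 9.8/10 × 41 = 40.18.
So the deviation gain is 41 − 40.18 = 0.82, and the fine must be at least 0.82 million dollars to wipe it out.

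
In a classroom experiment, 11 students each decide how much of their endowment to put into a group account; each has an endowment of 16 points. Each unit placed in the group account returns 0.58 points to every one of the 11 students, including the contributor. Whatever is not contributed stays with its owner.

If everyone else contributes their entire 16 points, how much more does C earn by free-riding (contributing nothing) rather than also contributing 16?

Switching from a contribution of 16 to 0 lets C keep an extra 16 points, but lowers the group account by 16, which costs C their own share of that drop: 0.58 × 16 = 9.28.
Net gain = 16 − 9.28 = 6.72. The private return per contributed unit (0.58) is below 1, so free-riding is indeed the best response regardless of what the others do.

6.72 points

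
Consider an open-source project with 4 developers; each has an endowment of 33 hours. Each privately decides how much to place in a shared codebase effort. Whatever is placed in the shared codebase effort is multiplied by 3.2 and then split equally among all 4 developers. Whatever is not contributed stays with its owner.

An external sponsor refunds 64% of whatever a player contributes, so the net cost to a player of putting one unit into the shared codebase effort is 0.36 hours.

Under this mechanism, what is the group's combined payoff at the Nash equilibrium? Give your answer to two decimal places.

The effective private return per unit is now (3.2/4) / 0.36 = 2.2222 > 1, so every player's dominant strategy flips to full contribution.
At the Nash equilibrium everyone contributes 33. Group total payoff = 4 × (33 × 0.64 + 3.2 × 33) = 506.88.

506.88 hours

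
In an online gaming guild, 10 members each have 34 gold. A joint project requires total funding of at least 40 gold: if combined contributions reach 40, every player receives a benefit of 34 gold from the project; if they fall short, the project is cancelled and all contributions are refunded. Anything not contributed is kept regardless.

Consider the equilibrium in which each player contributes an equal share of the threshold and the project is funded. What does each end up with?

Equal share of the threshold: 40/10 = 4.
At this profile no one gains by cutting their contribution: any cut drops the total below 40, the project is cancelled, contributions are refunded, and the deviator ends with 34, which is less than 34 − 4 + 34 = 64. Contributing more than 4 just wastes the excess. So contributing exactly 4 is a best response.
Each player's payoff: 34 − 4 + 34 = 64.

64 gold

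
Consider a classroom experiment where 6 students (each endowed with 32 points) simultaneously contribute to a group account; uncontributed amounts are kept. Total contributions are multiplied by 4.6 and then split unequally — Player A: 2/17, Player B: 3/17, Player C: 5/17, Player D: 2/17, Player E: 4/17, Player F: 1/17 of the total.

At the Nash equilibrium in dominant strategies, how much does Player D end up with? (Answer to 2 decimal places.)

A player with share s gets back 4.6·s per unit contributed, so full contribution is dominant for anyone with s > 1/4.6 = 0.2174 and zero contribution is dominant for anyone below.
Player C and Player E are above the threshold, contributing 32 each; the remaining 4 contribute 0. Total contributed: 64.
Player D keeps 32 and receives 4.6 × 64 × 2/17 = 34.64 from the group account, for a payoff of 66.64.

66.64 points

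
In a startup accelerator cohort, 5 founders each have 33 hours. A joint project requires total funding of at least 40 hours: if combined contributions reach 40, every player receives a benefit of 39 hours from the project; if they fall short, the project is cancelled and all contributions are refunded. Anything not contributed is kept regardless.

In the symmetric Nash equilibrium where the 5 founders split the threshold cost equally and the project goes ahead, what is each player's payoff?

64 hours

Equal share of the threshold: 40/5 = 8.
At this profile no one gains by cutting their contribution: any cut drops the total below 40, the project is cancelled, contributions are refunded, and the deviator ends with 33, which is less than 33 − 8 + 39 = 64. Contributing more than 8 just wastes the excess. So contributing exactly 8 is a best response.
Each player's payoff: 33 − 8 + 39 = 64.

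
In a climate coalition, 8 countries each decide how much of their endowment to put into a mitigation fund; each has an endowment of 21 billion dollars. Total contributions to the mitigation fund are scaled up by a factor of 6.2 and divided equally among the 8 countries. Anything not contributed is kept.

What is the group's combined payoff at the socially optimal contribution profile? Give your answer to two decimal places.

Each contributed unit returns 6.200 to the group as a whole (0.7750 to each of 8 players), which exceeds 1, so the social optimum is full contribution: group total = 6.200 × 168 = 1041.60.

1041.60 billion dollars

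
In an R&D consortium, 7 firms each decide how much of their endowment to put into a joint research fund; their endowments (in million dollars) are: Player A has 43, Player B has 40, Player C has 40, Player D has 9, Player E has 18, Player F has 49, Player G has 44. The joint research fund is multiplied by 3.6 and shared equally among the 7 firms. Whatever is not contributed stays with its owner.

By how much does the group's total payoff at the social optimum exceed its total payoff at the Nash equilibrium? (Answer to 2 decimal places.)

The private return per contributed unit is 3.6/7 = 0.5143 < 1 for every player regardless of endowment, so the Nash equilibrium is zero contribution and the group total is Σ E_j = 43 + 40 + 40 + 9 + 18 + 49 + 44 = 243.
Each contributed unit returns 3.600 to the group, so the social optimum is full contribution by everyone: group total = 3.600 × 243 = 874.80.
Efficiency loss = (3.600 − 1) × 243 = 631.80.

631.80 million dollars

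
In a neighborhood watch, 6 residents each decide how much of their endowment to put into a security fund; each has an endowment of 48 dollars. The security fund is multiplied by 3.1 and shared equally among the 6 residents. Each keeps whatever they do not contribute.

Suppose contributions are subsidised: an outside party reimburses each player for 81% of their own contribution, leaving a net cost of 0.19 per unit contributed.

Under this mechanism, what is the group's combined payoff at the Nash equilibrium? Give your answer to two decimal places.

Under the mechanism each unit contributed yields (3.1/6) / 0.19 = 2.7193 back to its contributor per unit of net cost, which exceeds 1, making full contribution the dominant choice for everyone.
So the Nash equilibrium is full contribution by all 6; the group earns 6 × (48 × 0.81 + 3.1 × 48) = 1126.08.

1126.08 dollars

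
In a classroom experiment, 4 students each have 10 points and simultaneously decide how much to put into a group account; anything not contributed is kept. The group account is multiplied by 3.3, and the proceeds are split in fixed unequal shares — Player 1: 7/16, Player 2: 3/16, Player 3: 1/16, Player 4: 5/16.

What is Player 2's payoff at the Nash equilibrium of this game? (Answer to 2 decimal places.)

Player j's private return per contributed unit is 3.3 × (j's share). Contributing is weakly dominant for j when that share is at least 1/3.3 = 0.3030, and contributing 0 is dominant otherwise.
Player 1 and Player 4 are above the threshold, contributing 10 each; the remaining 2 contribute 0. Total contributed: 20.
Player 2 keeps 10 and receives 3.3 × 20 × 3/16 = 12.38 from the group account, for a payoff of 22.38.

22.38 points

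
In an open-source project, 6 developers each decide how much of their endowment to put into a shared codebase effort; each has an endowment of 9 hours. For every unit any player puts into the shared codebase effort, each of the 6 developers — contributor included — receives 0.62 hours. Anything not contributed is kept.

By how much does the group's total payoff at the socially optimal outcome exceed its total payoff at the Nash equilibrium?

146.88 hours

The private return per contributed unit is 0.62 < 1, so contributing 0 is dominant for every player. At the Nash equilibrium everyone keeps their 9, and the group total is 6 × 9 = 54.
Each contributed unit returns 3.720 to the group as a whole (0.62 to each of 6 players), which exceeds 1, so the social optimum is full contribution: group total = 3.720 × 54 = 200.88.
Efficiency loss = 200.88 − 54 = 146.88.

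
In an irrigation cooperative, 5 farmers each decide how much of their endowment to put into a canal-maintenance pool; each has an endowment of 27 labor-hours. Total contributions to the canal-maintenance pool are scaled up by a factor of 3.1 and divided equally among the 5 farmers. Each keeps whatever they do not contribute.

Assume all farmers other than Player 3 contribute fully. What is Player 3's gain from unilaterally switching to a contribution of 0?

10.26 labor-hours

Switching from a contribution of 27 to 0 lets Player 3 keep an extra 27 labor-hours, but lowers the canal-maintenance pool by 27, which costs Player 3 their own share of that drop: 3.1/5 × 27 = 16.74.
Net gain = 27 − 16.74 = 10.26. The private return per contributed unit (0.6200) is below 1, so free-riding is indeed the best response regardless of what the others do.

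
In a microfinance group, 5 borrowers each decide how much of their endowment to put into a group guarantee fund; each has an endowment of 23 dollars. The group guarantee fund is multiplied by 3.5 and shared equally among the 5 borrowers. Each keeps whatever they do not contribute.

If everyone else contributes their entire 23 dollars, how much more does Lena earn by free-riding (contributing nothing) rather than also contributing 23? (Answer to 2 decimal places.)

6.90 dollars

Switching from a contribution of 23 to 0 lets Lena keep an extra 23 dollars, but lowers the group guarantee fund by 23, which costs Lena their own share of that drop: 3.5/5 × 23 = 16.10.
Net gain = 23 − 16.10 = 6.90. The private return per contributed unit (0.7000) is below 1, so free-riding is indeed the best response regardless of what the others do.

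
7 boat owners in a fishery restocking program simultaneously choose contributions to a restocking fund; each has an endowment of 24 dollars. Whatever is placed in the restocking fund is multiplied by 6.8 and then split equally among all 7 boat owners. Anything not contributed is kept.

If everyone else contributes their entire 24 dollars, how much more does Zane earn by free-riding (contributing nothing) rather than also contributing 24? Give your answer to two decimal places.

Switching from a contribution of 24 to 0 lets Zane keep an extra 24 dollars, but lowers the restocking fund by 24, which costs Zane their own share of that drop: 6.8/7 × 24 = 23.31.
Net gain = 24 − 23.31 = 0.69. The private return per contributed unit (0.9714) is below 1, so free-riding is indeed the best response regardless of what the others do.

0.69 dollars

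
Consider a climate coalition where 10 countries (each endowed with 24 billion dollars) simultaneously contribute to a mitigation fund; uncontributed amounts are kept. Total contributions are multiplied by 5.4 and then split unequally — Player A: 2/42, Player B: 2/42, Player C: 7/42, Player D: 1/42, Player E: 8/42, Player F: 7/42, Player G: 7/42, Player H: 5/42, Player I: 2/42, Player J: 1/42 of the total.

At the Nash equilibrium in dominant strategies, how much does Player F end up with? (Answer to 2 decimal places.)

45.60 billion dollars

Each unit j contributes comes back to j as 5.4 × (j's share), so j prefers to contribute only if that share exceeds 1/5.4 = 0.1852; otherwise keeping the unit dominates.
Only Player E (8/42) clears that bar, contributing 24; the remaining 9 contribute 0. Total contributed: 24.
Player F keeps 24 and receives 5.4 × 24 × 7/42 = 21.60 from the mitigation fund, for a payoff of 45.60.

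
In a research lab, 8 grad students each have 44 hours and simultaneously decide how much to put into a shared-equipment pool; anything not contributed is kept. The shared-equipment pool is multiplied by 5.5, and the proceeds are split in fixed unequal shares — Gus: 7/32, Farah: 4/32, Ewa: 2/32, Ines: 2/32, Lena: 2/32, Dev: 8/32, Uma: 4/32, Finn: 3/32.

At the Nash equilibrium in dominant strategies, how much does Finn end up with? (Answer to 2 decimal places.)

Each unit j contributes comes back to j as 5.5 × (j's share), so j prefers to contribute only if that share exceeds 1/5.5 = 0.1818; otherwise keeping the unit dominates.
Gus and Dev are above the threshold, contributing 44 each; the remaining 6 contribute 0. Total contributed: 88.
Finn keeps 44 and receives 5.5 × 88 × 3/32 = 45.38 from the shared-equipment pool, for a payoff of 89.38.

89.38 hours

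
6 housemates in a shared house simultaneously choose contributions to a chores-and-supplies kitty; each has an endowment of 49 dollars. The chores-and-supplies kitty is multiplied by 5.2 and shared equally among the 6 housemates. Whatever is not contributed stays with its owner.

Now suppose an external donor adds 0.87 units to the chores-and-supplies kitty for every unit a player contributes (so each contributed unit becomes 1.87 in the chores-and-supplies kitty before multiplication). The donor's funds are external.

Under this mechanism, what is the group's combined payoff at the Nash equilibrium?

Under the mechanism each unit contributed yields 5.2 × 1.87 / 6 = 1.6207 back to its contributor per unit of net cost, which exceeds 1, making full contribution the dominant choice for everyone.
At the Nash equilibrium everyone contributes 49. Group total payoff = 5.2 × 1.87 × 294 = 2858.86.

2858.86 dollars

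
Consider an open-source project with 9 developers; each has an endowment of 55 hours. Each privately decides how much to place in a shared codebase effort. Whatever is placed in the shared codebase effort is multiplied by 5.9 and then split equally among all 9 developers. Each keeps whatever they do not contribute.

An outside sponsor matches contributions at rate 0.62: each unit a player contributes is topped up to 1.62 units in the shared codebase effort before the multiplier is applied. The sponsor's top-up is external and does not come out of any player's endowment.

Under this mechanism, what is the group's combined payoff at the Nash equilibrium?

4731.21 hours

The effective private return per unit is now 5.9 × 1.62 / 9 = 1.0620 > 1, so every player's dominant strategy flips to full contribution.
At the Nash equilibrium everyone contributes 55. Group total payoff = 5.9 × 1.62 × 495 = 4731.21.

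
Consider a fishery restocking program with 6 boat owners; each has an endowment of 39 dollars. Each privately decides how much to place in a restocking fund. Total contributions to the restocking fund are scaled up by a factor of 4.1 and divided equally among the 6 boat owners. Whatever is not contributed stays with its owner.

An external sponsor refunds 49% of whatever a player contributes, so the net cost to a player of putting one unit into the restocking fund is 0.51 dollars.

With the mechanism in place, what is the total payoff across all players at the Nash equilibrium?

The effective private return per unit is now (4.1/6) / 0.51 = 1.3399 > 1, so every player's dominant strategy flips to full contribution.
So the Nash equilibrium is full contribution by all 6; the group earns 6 × (39 × 0.49 + 4.1 × 39) = 1074.06.

1074.06 dollars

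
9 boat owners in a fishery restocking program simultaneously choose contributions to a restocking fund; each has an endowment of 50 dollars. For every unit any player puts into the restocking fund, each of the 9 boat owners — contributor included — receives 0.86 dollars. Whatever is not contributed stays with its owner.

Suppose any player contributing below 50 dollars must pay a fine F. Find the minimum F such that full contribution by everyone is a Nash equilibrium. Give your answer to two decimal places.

7.00 dollars

Given the others contribute fully, the best deviation is to contribute 0 (any partial contribution still incurs the fine and gives up units whose private return 0.86 is below 1).
Deviating from 50 to 0 saves 50 dollars but forfeits the deviator's share of the drop in the restocking fund: 0.86 × 50 = 43.00.
So the deviation gain is 50 − 43.00 = 7.00, and the fine must be at least 7.00 dollars to wipe it out.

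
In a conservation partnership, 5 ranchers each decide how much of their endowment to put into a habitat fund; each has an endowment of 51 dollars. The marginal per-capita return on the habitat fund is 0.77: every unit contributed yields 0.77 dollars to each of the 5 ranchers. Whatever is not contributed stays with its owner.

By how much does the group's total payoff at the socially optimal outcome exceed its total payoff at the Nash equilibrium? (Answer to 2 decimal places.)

The private return per contributed unit is 0.77 < 1, so contributing 0 is dominant for every player. At the Nash equilibrium everyone keeps their 51, and the group total is 5 × 51 = 255.
Each contributed unit returns 3.850 to the group as a whole (0.77 to each of 5 players), which exceeds 1, so the social optimum is full contribution: group total = 3.850 × 255 = 981.75.
Efficiency loss = 981.75 − 255 = 726.75.

726.75 dollars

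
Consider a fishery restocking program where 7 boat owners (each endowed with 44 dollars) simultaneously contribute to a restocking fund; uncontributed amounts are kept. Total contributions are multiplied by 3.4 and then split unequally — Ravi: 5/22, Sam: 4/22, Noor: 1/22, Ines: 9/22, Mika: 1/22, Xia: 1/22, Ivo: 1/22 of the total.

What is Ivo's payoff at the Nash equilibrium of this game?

50.80 dollars

Each unit j contributes comes back to j as 3.4 × (j's share), so j prefers to contribute only if that share exceeds 1/3.4 = 0.2941; otherwise keeping the unit dominates.
Only Ines (9/22) clears that bar, contributing 44; the remaining 6 contribute 0. Total contributed: 44.
Ivo keeps 44 and receives 3.4 × 44 × 1/22 = 6.80 from the restocking fund, for a payoff of 50.80.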